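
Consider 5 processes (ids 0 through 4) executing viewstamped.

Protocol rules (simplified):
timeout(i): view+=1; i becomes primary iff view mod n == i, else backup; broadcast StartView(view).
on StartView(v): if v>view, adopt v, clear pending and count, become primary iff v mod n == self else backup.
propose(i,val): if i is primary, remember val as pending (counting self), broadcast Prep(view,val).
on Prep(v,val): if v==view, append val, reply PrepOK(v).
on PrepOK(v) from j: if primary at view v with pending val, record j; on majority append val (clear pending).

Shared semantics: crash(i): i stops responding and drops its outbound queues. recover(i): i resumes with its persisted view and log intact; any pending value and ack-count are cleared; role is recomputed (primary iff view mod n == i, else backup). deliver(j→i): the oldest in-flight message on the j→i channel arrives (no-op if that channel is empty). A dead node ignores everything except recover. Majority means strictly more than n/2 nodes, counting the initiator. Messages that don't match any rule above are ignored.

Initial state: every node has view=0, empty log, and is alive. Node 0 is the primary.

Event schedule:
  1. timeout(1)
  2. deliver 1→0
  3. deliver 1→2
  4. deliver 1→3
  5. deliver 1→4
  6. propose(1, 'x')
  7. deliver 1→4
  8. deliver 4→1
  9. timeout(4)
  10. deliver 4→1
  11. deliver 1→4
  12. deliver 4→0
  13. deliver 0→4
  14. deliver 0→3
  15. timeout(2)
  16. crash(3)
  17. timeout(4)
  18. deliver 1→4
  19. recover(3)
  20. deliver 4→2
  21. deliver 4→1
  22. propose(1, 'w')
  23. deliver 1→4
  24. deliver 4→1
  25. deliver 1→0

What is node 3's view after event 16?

1

[1] timeout(1) → N1(prim v1 [-])
[2] deliver 1→0 → N0(back v1 [-])
[3] deliver 1→2 → N2(back v1 [-])
[4] deliver 1→3 → N3(back v1 [-])
[5] deliver 1→4 → N4(back v1 [-])
[6] propose(1,'x') → ∅
[7] deliver 1→4 → N4(back v1 [x])
[8] deliver 4→1 → ∅
[9] timeout(4) → N4(back v2 [x])
[10] deliver 4→1 → N1(back v2 [-])
[11] deliver 1→4 → ∅
[12] deliver 4→0 → N0(back v2 [-])
[13] deliver 0→4 → ∅
[14] deliver 0→3 → ∅
[15] timeout(2) → N2(prim v2 [-])
[16] crash(3) → N3(✗back v1 [-])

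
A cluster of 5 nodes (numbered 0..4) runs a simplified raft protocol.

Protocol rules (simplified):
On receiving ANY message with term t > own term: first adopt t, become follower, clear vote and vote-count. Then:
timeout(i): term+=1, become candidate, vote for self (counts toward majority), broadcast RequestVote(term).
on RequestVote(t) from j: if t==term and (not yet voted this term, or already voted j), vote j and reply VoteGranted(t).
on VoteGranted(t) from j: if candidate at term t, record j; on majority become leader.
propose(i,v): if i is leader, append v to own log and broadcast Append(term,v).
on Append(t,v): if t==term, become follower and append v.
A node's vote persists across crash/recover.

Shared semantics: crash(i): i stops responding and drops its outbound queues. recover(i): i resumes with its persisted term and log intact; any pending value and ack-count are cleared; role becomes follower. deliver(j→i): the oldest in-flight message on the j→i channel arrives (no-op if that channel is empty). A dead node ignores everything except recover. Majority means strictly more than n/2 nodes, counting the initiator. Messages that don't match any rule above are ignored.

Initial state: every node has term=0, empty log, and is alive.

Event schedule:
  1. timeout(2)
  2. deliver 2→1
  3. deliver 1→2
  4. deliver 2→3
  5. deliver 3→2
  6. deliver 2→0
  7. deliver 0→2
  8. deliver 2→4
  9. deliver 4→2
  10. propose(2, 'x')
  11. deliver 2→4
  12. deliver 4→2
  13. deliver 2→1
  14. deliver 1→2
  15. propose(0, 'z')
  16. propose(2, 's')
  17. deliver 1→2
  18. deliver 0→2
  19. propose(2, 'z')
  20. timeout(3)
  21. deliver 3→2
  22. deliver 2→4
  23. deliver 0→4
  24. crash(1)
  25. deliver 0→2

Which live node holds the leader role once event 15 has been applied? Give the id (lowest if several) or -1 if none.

2

e1 timeout(2): 2[cand,t=1,-]
e2 deliver 2→1: 1[foll,t=1,-]
e3 deliver 1→2: ·
e4 deliver 2→3: 3[foll,t=1,-]
e5 deliver 3→2: 2[lead,t=1,-]
e6 deliver 2→0: 0[foll,t=1,-]
e7 deliver 0→2: ·
e8 deliver 2→4: 4[foll,t=1,-]
e9 deliver 4→2: ·
e10 propose(2,'x'): 2[lead,t=1,x]
e11 deliver 2→4: 4[foll,t=1,x]
e12 deliver 4→2: ·
e13 deliver 2→1: 1[foll,t=1,x]
e14 deliver 1→2: ·
e15 propose(0,'z'): ·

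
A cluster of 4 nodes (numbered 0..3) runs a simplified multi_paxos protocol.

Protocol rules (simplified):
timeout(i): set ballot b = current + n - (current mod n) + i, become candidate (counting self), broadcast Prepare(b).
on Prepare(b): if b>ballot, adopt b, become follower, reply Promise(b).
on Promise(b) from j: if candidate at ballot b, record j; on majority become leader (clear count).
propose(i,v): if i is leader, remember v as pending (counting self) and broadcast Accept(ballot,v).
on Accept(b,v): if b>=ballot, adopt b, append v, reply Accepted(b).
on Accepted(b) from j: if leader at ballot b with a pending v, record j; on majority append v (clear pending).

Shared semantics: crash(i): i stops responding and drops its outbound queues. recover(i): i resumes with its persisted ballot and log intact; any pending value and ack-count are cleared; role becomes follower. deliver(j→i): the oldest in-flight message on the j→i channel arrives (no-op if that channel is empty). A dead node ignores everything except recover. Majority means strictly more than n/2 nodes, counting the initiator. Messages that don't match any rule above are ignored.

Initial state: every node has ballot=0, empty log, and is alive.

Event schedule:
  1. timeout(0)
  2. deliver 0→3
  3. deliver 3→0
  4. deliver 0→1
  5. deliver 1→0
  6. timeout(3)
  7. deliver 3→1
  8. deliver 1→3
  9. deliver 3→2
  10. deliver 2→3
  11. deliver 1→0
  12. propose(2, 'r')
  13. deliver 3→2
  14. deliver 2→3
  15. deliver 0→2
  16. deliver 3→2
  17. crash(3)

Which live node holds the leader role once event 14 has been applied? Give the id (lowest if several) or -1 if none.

0

1. timeout(0):  <0:cand b4 ->
2. deliver 0→3:  <3:foll b4 ->
3. deliver 3→0:  nop
4. deliver 0→1:  <1:foll b4 ->
5. deliver 1→0:  <0:lead b4 ->
6. timeout(3):  <3:cand b11 ->
7. deliver 3→1:  <1:foll b11 ->
8. deliver 1→3:  nop
9. deliver 3→2:  <2:foll b11 ->
10. deliver 2→3:  <3:lead b11 ->
11. deliver 1→0:  nop
12. propose(2,'r'):  nop
13. deliver 3→2:  nop
14. deliver 2→3:  nop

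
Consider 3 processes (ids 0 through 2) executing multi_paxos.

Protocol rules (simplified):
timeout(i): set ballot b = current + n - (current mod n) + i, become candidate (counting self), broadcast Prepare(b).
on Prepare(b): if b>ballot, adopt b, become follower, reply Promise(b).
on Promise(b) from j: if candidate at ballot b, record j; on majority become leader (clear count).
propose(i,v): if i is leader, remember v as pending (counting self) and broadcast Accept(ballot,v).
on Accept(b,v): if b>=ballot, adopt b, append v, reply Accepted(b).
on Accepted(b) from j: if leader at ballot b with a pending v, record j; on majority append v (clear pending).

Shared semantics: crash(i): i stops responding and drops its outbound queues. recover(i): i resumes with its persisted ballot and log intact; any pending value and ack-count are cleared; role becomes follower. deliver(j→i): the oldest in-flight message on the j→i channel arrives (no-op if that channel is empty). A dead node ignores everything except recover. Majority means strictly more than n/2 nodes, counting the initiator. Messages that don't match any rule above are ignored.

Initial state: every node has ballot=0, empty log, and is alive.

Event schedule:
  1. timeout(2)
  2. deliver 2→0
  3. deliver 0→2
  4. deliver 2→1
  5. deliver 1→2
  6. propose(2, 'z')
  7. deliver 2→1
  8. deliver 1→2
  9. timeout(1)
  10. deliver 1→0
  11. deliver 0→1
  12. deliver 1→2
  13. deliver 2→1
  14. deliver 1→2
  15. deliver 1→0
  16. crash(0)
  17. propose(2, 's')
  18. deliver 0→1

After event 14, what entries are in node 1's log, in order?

step 1 timeout(2): 2={cand,b=5,log=-}
step 2 deliver 2→0: 0={foll,b=5,log=-}
step 3 deliver 0→2: 2={lead,b=5,log=-}
step 4 deliver 2→1: 1={foll,b=5,log=-}
step 5 deliver 1→2: —
step 6 propose(2,'z'): —
step 7 deliver 2→1: 1={foll,b=5,log=z}
step 8 deliver 1→2: 2={lead,b=5,log=z}
step 9 timeout(1): 1={cand,b=7,log=z}
step 10 deliver 1→0: 0={foll,b=7,log=-}
step 11 deliver 0→1: 1={lead,b=7,log=z}
step 12 deliver 1→2: 2={foll,b=7,log=z}
step 13 deliver 2→1: —
step 14 deliver 1→2: —

z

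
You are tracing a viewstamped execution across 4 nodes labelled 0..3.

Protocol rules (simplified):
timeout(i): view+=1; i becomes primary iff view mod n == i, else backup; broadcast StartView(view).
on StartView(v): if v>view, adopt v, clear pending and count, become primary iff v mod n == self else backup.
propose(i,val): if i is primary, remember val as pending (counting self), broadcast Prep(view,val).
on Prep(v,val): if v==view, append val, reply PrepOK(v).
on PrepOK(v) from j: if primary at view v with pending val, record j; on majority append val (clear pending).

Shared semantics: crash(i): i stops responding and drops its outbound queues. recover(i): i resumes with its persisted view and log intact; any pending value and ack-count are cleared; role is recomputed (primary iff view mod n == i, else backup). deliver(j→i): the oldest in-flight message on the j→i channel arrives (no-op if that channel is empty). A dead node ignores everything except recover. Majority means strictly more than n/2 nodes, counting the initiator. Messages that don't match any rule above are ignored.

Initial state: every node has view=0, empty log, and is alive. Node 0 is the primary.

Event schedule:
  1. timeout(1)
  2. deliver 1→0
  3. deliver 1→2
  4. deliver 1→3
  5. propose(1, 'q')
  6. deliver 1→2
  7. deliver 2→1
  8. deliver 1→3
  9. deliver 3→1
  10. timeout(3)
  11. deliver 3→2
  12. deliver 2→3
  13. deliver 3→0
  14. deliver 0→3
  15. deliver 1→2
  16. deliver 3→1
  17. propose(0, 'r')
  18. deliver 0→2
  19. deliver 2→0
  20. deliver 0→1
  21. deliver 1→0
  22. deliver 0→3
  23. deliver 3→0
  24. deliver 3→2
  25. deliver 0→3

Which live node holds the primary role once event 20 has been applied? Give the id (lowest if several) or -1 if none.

e1 timeout(1): 1[prim,v=1,-]
e2 deliver 1→0: 0[back,v=1,-]
e3 deliver 1→2: 2[back,v=1,-]
e4 deliver 1→3: 3[back,v=1,-]
e5 propose(1,'q'): ·
e6 deliver 1→2: 2[back,v=1,q]
e7 deliver 2→1: ·
e8 deliver 1→3: 3[back,v=1,q]
e9 deliver 3→1: 1[prim,v=1,q]
e10 timeout(3): 3[back,v=2,q]
e11 deliver 3→2: 2[prim,v=2,q]
e12 deliver 2→3: ·
e13 deliver 3→0: 0[back,v=2,-]
e14 deliver 0→3: ·
e15 deliver 1→2: ·
e16 deliver 3→1: 1[back,v=2,q]
e17 propose(0,'r'): ·
e18 deliver 0→2: ·
e19 deliver 2→0: ·
e20 deliver 0→1: ·

2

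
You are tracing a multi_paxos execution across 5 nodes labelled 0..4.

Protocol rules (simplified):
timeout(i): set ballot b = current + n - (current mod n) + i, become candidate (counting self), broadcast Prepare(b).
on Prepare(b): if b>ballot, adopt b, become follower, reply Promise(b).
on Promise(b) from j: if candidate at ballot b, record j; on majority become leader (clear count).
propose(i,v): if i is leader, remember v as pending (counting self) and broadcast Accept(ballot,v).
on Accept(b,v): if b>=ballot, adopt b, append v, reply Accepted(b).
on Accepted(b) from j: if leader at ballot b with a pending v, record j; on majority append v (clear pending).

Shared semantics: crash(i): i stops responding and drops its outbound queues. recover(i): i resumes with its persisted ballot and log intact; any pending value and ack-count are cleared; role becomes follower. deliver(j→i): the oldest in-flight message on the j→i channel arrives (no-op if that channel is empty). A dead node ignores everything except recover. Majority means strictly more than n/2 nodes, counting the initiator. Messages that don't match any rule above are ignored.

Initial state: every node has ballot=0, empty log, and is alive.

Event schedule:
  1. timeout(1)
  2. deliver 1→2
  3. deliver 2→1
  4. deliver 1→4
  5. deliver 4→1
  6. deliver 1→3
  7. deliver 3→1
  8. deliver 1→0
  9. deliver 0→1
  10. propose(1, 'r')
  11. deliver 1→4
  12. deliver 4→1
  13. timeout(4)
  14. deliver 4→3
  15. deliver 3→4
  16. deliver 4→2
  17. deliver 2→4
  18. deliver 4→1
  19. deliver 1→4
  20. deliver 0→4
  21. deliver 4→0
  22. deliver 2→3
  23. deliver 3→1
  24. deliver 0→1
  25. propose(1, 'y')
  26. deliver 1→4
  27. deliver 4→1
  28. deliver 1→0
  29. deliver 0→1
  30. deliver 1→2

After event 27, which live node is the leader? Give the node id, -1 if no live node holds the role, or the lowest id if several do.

step 1 timeout(1): 1={cand,b=6,log=-}
step 2 deliver 1→2: 2={foll,b=6,log=-}
step 3 deliver 2→1: —
step 4 deliver 1→4: 4={foll,b=6,log=-}
step 5 deliver 4→1: 1={lead,b=6,log=-}
step 6 deliver 1→3: 3={foll,b=6,log=-}
step 7 deliver 3→1: —
step 8 deliver 1→0: 0={foll,b=6,log=-}
step 9 deliver 0→1: —
step 10 propose(1,'r'): —
step 11 deliver 1→4: 4={foll,b=6,log=r}
step 12 deliver 4→1: —
step 13 timeout(4): 4={cand,b=14,log=r}
step 14 deliver 4→3: 3={foll,b=14,log=-}
step 15 deliver 3→4: —
step 16 deliver 4→2: 2={foll,b=14,log=-}
step 17 deliver 2→4: 4={lead,b=14,log=r}
step 18 deliver 4→1: 1={foll,b=14,log=-}
step 19 deliver 1→4: —
step 20 deliver 0→4: —
step 21 deliver 4→0: 0={foll,b=14,log=-}
step 22 deliver 2→3: —
step 23 deliver 3→1: —
step 24 deliver 0→1: —
step 25 propose(1,'y'): —
step 26 deliver 1→4: —
step 27 deliver 4→1: —

4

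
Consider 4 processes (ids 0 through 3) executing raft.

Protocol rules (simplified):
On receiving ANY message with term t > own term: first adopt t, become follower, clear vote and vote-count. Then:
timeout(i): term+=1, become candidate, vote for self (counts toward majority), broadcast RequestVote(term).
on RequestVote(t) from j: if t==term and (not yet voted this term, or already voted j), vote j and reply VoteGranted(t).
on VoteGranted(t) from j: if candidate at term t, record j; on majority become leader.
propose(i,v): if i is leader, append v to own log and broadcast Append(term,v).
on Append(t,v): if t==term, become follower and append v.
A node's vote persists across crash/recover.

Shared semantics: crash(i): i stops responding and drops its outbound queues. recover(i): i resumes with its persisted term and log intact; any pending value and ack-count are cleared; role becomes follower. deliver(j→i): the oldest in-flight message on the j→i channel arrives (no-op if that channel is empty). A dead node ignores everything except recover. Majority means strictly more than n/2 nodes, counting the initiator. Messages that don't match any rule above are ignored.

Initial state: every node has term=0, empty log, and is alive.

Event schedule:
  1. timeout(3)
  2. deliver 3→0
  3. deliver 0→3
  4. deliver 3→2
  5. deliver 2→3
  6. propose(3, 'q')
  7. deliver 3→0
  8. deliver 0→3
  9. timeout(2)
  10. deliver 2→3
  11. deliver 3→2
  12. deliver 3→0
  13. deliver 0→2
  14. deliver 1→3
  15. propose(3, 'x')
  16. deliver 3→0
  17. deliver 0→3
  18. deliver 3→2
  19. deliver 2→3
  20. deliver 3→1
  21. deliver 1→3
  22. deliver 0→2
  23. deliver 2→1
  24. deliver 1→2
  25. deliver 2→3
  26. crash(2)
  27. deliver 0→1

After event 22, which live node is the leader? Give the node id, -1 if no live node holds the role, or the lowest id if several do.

-1

e1 timeout(3): 3[cand,t=1,-]
e2 deliver 3→0: 0[foll,t=1,-]
e3 deliver 0→3: ·
e4 deliver 3→2: 2[foll,t=1,-]
e5 deliver 2→3: 3[lead,t=1,-]
e6 propose(3,'q'): 3[lead,t=1,q]
e7 deliver 3→0: 0[foll,t=1,q]
e8 deliver 0→3: ·
e9 timeout(2): 2[cand,t=2,-]
e10 deliver 2→3: 3[foll,t=2,q]
e11 deliver 3→2: ·
e12 deliver 3→0: ·
e13 deliver 0→2: ·
e14 deliver 1→3: ·
e15 propose(3,'x'): ·
e16 deliver 3→0: ·
e17 deliver 0→3: ·
e18 deliver 3→2: ·
e19 deliver 2→3: ·
e20 deliver 3→1: 1[foll,t=1,-]
e21 deliver 1→3: ·
e22 deliver 0→2: ·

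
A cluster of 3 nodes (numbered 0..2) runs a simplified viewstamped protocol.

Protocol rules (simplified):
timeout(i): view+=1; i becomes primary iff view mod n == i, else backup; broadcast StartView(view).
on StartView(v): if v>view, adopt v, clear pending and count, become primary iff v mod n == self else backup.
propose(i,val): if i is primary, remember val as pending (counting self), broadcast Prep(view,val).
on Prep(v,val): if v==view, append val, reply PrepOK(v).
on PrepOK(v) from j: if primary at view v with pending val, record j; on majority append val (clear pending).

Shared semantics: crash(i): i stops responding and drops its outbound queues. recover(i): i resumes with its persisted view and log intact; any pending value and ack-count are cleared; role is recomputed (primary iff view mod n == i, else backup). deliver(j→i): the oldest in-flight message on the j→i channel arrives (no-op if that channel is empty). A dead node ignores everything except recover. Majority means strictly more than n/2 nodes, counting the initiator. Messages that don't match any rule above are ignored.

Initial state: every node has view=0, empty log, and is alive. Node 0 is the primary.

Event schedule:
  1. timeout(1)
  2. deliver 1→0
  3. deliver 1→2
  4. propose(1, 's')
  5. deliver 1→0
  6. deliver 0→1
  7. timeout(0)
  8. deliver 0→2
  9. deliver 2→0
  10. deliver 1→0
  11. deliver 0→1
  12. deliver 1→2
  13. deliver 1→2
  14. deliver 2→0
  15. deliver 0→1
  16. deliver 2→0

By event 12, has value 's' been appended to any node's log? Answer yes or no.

1. timeout(1):  <1:prim v1 ->
2. deliver 1→0:  <0:back v1 ->
3. deliver 1→2:  <2:back v1 ->
4. propose(1,'s'):  nop
5. deliver 1→0:  <0:back v1 s>
6. deliver 0→1:  <1:prim v1 s>
7. timeout(0):  <0:back v2 s>
8. deliver 0→2:  <2:prim v2 ->
9. deliver 2→0:  nop
10. deliver 1→0:  nop
11. deliver 0→1:  <1:back v2 s>
12. deliver 1→2:  nop

yes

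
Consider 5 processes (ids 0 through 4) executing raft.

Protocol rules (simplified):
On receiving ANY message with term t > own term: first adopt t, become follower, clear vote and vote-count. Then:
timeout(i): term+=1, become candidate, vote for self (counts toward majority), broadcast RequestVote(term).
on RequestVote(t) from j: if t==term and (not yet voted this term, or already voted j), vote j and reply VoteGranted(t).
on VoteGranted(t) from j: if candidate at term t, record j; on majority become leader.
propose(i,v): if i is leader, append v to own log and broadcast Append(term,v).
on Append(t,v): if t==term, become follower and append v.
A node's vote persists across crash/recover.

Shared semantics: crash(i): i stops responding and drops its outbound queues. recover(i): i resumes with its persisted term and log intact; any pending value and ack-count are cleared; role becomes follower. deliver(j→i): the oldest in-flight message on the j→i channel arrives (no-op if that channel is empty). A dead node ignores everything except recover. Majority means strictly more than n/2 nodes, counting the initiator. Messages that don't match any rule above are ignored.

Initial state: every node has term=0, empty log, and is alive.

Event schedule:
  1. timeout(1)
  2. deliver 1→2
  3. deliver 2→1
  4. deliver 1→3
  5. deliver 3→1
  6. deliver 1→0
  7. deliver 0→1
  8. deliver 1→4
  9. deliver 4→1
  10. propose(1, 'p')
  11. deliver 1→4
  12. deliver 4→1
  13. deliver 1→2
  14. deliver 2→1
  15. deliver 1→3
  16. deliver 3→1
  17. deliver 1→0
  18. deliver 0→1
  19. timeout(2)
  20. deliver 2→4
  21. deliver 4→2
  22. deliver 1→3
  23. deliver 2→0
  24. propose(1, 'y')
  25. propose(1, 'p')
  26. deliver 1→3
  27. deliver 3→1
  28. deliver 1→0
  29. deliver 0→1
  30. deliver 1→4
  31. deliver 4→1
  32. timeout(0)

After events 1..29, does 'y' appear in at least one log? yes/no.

yes

[1] timeout(1) → N1(cand t1 [-])
[2] deliver 1→2 → N2(foll t1 [-])
[3] deliver 2→1 → ∅
[4] deliver 1→3 → N3(foll t1 [-])
[5] deliver 3→1 → N1(lead t1 [-])
[6] deliver 1→0 → N0(foll t1 [-])
[7] deliver 0→1 → ∅
[8] deliver 1→4 → N4(foll t1 [-])
[9] deliver 4→1 → ∅
[10] propose(1,'p') → N1(lead t1 [p])
[11] deliver 1→4 → N4(foll t1 [p])
[12] deliver 4→1 → ∅
[13] deliver 1→2 → N2(foll t1 [p])
[14] deliver 2→1 → ∅
[15] deliver 1→3 → N3(foll t1 [p])
[16] deliver 3→1 → ∅
[17] deliver 1→0 → N0(foll t1 [p])
[18] deliver 0→1 → ∅
[19] timeout(2) → N2(cand t2 [p])
[20] deliver 2→4 → N4(foll t2 [p])
[21] deliver 4→2 → ∅
[22] deliver 1→3 → ∅
[23] deliver 2→0 → N0(foll t2 [p])
[24] propose(1,'y') → N1(lead t1 [p,y])
[25] propose(1,'p') → N1(lead t1 [p,y,p])
[26] deliver 1→3 → N3(foll t1 [p,y])
[27] deliver 3→1 → ∅
[28] deliver 1→0 → ∅
[29] deliver 0→1 → ∅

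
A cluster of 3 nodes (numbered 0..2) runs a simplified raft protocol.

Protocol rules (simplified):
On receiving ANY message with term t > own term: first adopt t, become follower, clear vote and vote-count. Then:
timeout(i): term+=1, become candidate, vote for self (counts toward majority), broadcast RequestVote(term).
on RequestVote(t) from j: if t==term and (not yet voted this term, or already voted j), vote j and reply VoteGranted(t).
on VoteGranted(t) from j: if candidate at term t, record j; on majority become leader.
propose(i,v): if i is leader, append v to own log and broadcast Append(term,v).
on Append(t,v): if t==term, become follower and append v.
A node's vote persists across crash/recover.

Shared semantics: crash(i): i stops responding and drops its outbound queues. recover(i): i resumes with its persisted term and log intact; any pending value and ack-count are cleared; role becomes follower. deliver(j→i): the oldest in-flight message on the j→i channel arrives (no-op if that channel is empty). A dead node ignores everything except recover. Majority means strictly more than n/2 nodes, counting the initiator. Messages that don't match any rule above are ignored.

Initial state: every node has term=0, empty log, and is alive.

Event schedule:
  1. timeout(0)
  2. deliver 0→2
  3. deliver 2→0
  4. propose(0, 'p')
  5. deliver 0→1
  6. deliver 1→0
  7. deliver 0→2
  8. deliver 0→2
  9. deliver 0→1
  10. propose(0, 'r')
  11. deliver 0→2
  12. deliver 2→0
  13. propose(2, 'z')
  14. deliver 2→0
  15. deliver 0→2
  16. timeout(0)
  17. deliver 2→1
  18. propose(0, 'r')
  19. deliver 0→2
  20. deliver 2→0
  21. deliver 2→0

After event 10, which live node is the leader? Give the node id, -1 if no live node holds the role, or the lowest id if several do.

0

e1 timeout(0): 0[cand,t=1,-]
e2 deliver 0→2: 2[foll,t=1,-]
e3 deliver 2→0: 0[lead,t=1,-]
e4 propose(0,'p'): 0[lead,t=1,p]
e5 deliver 0→1: 1[foll,t=1,-]
e6 deliver 1→0: ·
e7 deliver 0→2: 2[foll,t=1,p]
e8 deliver 0→2: ·
e9 deliver 0→1: 1[foll,t=1,p]
e10 propose(0,'r'): 0[lead,t=1,p,r]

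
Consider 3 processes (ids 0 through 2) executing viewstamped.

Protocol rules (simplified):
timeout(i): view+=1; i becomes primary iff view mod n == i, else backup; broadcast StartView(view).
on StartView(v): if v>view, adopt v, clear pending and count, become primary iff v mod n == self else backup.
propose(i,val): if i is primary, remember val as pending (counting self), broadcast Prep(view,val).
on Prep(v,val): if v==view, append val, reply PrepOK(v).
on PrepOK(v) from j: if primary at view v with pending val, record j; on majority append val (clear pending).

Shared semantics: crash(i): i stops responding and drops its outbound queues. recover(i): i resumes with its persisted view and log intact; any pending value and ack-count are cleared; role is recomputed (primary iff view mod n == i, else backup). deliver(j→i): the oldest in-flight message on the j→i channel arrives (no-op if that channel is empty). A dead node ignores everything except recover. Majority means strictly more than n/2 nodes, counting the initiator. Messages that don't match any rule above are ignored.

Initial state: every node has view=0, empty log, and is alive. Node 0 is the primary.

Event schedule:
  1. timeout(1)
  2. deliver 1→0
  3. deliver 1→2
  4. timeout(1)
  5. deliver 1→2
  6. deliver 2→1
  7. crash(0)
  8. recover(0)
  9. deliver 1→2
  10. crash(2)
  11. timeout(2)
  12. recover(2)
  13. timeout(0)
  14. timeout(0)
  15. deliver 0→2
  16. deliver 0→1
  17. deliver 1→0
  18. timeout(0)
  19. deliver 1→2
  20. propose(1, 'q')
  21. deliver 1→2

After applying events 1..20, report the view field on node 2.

2

[1] timeout(1) → N1(prim v1 [-])
[2] deliver 1→0 → N0(back v1 [-])
[3] deliver 1→2 → N2(back v1 [-])
[4] timeout(1) → N1(back v2 [-])
[5] deliver 1→2 → N2(prim v2 [-])
[6] deliver 2→1 → ∅
[7] crash(0) → N0(✗back v1 [-])
[8] recover(0) → N0(back v1 [-])
[9] deliver 1→2 → ∅
[10] crash(2) → N2(✗prim v2 [-])
[11] timeout(2) → ∅
[12] recover(2) → N2(prim v2 [-])
[13] timeout(0) → N0(back v2 [-])
[14] timeout(0) → N0(prim v3 [-])
[15] deliver 0→2 → ∅
[16] deliver 0→1 → ∅
[17] deliver 1→0 → ∅
[18] timeout(0) → N0(back v4 [-])
[19] deliver 1→2 → ∅
[20] propose(1,'q') → ∅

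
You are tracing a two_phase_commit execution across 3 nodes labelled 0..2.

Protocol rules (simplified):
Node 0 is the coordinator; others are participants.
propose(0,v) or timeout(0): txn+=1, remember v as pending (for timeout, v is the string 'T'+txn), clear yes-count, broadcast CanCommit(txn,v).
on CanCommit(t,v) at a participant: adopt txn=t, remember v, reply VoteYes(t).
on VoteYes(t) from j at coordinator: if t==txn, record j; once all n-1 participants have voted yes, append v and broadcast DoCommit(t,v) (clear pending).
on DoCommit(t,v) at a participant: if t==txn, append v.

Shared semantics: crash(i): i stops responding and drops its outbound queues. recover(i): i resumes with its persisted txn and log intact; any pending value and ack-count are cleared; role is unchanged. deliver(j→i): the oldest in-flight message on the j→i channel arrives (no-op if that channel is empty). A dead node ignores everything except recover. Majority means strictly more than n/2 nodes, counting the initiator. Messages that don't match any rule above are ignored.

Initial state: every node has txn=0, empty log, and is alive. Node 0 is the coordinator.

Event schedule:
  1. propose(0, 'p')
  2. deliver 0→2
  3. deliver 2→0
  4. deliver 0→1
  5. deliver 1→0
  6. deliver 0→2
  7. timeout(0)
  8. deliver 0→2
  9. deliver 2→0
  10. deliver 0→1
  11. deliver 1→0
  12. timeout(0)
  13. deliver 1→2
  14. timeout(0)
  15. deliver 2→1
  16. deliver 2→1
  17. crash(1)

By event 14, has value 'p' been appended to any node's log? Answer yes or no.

yes

after 1 — propose(0,'p'): n0:coor/t1/[-]
after 2 — deliver 0→2: n2:part/t1/[-]
after 3 — deliver 2→0: ·
after 4 — deliver 0→1: n1:part/t1/[-]
after 5 — deliver 1→0: n0:coor/t1/[p]
after 6 — deliver 0→2: n2:part/t1/[p]
after 7 — timeout(0): n0:coor/t2/[p]
after 8 — deliver 0→2: n2:part/t2/[p]
after 9 — deliver 2→0: ·
after 10 — deliver 0→1: n1:part/t1/[p]
after 11 — deliver 1→0: ·
after 12 — timeout(0): n0:coor/t3/[p]
after 13 — deliver 1→2: ·
after 14 — timeout(0): n0:coor/t4/[p]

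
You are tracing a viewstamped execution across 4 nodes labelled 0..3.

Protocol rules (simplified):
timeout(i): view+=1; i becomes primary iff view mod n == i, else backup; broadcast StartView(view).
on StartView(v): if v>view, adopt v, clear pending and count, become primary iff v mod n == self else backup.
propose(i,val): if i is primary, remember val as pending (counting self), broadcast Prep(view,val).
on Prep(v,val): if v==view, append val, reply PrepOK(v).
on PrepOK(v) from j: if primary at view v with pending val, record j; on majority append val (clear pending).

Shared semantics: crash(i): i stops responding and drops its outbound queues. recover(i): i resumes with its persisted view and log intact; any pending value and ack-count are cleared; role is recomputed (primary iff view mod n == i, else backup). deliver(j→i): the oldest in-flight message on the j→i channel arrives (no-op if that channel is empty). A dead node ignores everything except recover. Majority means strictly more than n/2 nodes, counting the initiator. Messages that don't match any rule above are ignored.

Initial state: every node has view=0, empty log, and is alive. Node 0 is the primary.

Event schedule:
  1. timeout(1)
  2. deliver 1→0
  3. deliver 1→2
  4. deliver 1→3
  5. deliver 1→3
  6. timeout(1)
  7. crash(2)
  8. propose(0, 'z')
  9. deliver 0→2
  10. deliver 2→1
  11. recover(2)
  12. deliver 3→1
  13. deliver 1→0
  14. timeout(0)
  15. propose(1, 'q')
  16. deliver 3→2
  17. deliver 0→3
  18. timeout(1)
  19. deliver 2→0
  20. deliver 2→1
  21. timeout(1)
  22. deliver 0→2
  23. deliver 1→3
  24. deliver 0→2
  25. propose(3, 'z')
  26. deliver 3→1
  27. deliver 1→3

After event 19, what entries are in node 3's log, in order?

empty

[1] timeout(1) → N1(prim v1 [-])
[2] deliver 1→0 → N0(back v1 [-])
[3] deliver 1→2 → N2(back v1 [-])
[4] deliver 1→3 → N3(back v1 [-])
[5] deliver 1→3 → ∅
[6] timeout(1) → N1(back v2 [-])
[7] crash(2) → N2(✗back v1 [-])
[8] propose(0,'z') → ∅
[9] deliver 0→2 → ∅
[10] deliver 2→1 → ∅
[11] recover(2) → N2(back v1 [-])
[12] deliver 3→1 → ∅
[13] deliver 1→0 → N0(back v2 [-])
[14] timeout(0) → N0(back v3 [-])
[15] propose(1,'q') → ∅
[16] deliver 3→2 → ∅
[17] deliver 0→3 → N3(prim v3 [-])
[18] timeout(1) → N1(back v3 [-])
[19] deliver 2→0 → ∅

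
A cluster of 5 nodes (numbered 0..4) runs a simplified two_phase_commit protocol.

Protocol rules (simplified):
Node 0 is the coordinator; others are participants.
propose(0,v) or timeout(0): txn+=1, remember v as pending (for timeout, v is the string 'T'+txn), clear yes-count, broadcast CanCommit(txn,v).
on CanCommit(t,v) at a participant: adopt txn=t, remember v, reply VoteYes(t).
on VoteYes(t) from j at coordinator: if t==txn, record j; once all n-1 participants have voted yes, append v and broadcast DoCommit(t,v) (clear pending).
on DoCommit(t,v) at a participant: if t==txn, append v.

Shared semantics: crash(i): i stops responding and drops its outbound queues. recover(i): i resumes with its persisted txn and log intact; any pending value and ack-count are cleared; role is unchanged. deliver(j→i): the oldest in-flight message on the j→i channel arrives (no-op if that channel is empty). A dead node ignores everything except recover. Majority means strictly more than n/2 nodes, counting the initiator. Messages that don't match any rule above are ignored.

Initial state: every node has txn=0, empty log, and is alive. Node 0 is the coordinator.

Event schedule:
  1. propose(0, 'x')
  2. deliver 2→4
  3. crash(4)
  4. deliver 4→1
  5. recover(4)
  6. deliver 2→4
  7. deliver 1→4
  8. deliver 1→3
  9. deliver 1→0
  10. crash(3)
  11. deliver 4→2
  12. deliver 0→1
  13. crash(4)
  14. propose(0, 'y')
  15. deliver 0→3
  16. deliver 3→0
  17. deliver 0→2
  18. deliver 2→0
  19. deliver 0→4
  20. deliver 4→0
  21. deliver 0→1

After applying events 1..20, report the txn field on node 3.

0

step 1 propose(0,'x'): 0={coor,t=1,log=-}
step 2 deliver 2→4: —
step 3 crash(4): 4={✗part,t=0,log=-}
step 4 deliver 4→1: —
step 5 recover(4): 4={part,t=0,log=-}
step 6 deliver 2→4: —
step 7 deliver 1→4: —
step 8 deliver 1→3: —
step 9 deliver 1→0: —
step 10 crash(3): 3={✗part,t=0,log=-}
step 11 deliver 4→2: —
step 12 deliver 0→1: 1={part,t=1,log=-}
step 13 crash(4): 4={✗part,t=0,log=-}
step 14 propose(0,'y'): 0={coor,t=2,log=-}
step 15 deliver 0→3: —
step 16 deliver 3→0: —
step 17 deliver 0→2: 2={part,t=1,log=-}
step 18 deliver 2→0: —
step 19 deliver 0→4: —
step 20 deliver 4→0: —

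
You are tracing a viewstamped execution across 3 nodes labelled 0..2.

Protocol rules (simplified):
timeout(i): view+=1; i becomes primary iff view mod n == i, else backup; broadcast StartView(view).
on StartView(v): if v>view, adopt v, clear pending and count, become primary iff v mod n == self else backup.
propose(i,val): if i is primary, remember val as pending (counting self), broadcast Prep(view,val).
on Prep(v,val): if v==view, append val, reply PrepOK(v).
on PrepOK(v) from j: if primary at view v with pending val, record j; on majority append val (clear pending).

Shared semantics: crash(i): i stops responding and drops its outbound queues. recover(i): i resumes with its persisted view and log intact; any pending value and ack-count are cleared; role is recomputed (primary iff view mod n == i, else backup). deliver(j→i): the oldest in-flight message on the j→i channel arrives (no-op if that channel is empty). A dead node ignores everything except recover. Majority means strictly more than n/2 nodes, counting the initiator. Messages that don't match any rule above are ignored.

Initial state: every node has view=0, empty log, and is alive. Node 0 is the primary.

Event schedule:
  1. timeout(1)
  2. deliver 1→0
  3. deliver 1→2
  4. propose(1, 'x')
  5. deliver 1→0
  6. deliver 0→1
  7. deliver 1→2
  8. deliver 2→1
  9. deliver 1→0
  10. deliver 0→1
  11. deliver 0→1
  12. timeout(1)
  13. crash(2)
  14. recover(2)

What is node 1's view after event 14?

2

after 1 — timeout(1): n1:prim/v1/[-]
after 2 — deliver 1→0: n0:back/v1/[-]
after 3 — deliver 1→2: n2:back/v1/[-]
after 4 — propose(1,'x'): ·
after 5 — deliver 1→0: n0:back/v1/[x]
after 6 — deliver 0→1: n1:prim/v1/[x]
after 7 — deliver 1→2: n2:back/v1/[x]
after 8 — deliver 2→1: ·
after 9 — deliver 1→0: ·
after 10 — deliver 0→1: ·
after 11 — deliver 0→1: ·
after 12 — timeout(1): n1:back/v2/[x]
after 13 — crash(2): n2:✗back/v1/[x]
after 14 — recover(2): n2:back/v1/[x]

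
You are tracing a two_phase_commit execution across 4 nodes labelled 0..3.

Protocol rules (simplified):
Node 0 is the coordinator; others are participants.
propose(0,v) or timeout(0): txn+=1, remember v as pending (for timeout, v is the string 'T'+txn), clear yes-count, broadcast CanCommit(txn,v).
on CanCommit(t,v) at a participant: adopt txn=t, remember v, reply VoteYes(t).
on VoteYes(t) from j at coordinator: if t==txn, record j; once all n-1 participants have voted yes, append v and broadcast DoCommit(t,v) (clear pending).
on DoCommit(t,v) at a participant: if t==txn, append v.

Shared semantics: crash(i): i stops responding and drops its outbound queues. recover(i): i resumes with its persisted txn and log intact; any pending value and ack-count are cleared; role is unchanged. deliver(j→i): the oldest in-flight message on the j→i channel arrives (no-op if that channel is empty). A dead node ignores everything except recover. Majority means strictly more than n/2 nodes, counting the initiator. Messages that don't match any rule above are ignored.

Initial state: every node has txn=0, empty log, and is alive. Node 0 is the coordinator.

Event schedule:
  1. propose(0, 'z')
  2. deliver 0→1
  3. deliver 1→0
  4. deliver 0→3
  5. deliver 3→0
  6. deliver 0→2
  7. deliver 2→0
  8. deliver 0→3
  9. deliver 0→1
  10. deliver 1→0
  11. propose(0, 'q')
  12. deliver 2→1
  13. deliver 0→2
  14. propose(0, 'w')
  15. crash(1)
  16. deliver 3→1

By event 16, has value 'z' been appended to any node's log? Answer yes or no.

after 1 — propose(0,'z'): n0:coor/t1/[-]
after 2 — deliver 0→1: n1:part/t1/[-]
after 3 — deliver 1→0: ·
after 4 — deliver 0→3: n3:part/t1/[-]
after 5 — deliver 3→0: ·
after 6 — deliver 0→2: n2:part/t1/[-]
after 7 — deliver 2→0: n0:coor/t1/[z]
after 8 — deliver 0→3: n3:part/t1/[z]
after 9 — deliver 0→1: n1:part/t1/[z]
after 10 — deliver 1→0: ·
after 11 — propose(0,'q'): n0:coor/t2/[z]
after 12 — deliver 2→1: ·
after 13 — deliver 0→2: n2:part/t1/[z]
after 14 — propose(0,'w'): n0:coor/t3/[z]
after 15 — crash(1): n1:✗part/t1/[z]
after 16 — deliver 3→1: ·

yes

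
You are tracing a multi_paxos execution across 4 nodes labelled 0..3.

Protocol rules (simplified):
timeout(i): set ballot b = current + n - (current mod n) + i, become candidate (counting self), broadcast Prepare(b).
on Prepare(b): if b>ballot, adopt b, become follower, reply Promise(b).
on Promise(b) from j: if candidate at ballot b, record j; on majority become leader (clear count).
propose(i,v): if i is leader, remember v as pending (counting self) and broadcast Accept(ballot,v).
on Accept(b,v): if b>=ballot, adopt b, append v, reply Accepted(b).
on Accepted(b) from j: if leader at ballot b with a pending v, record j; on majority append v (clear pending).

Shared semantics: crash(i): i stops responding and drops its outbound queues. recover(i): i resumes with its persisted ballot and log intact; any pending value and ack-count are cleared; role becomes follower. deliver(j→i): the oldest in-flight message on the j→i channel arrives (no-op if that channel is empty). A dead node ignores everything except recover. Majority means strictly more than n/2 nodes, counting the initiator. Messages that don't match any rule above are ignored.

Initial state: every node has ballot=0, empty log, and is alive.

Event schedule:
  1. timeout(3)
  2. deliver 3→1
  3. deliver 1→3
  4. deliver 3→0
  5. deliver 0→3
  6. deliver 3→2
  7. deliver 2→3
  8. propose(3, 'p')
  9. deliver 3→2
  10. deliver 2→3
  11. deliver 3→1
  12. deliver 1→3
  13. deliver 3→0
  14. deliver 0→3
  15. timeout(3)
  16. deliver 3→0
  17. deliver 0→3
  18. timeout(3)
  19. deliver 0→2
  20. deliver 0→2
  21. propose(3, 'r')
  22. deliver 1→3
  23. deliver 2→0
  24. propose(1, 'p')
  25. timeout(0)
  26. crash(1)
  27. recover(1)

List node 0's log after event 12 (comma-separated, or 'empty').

empty

1. timeout(3):  <3:cand b7 ->
2. deliver 3→1:  <1:foll b7 ->
3. deliver 1→3:  nop
4. deliver 3→0:  <0:foll b7 ->
5. deliver 0→3:  <3:lead b7 ->
6. deliver 3→2:  <2:foll b7 ->
7. deliver 2→3:  nop
8. propose(3,'p'):  nop
9. deliver 3→2:  <2:foll b7 p>
10. deliver 2→3:  nop
11. deliver 3→1:  <1:foll b7 p>
12. deliver 1→3:  <3:lead b7 p>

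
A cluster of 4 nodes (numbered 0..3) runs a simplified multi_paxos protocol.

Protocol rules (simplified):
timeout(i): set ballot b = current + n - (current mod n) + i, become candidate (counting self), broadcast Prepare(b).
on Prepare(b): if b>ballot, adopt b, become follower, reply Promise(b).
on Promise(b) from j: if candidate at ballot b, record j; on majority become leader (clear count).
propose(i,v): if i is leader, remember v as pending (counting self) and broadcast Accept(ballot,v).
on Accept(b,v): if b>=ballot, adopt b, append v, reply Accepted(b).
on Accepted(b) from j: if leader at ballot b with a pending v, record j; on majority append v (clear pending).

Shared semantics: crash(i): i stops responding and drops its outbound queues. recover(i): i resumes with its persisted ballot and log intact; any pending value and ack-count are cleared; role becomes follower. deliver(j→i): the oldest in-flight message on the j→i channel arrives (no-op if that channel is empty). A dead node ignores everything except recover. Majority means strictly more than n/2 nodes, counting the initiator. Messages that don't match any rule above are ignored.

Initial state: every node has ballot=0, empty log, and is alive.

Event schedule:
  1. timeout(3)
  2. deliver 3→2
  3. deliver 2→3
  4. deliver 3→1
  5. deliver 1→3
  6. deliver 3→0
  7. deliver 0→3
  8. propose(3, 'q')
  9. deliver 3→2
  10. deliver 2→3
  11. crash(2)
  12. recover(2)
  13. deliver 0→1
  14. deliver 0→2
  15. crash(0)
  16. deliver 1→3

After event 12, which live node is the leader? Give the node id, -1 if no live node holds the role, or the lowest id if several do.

3

after 1 — timeout(3): n3:cand/b7/[-]
after 2 — deliver 3→2: n2:foll/b7/[-]
after 3 — deliver 2→3: ·
after 4 — deliver 3→1: n1:foll/b7/[-]
after 5 — deliver 1→3: n3:lead/b7/[-]
after 6 — deliver 3→0: n0:foll/b7/[-]
after 7 — deliver 0→3: ·
after 8 — propose(3,'q'): ·
after 9 — deliver 3→2: n2:foll/b7/[q]
after 10 — deliver 2→3: ·
after 11 — crash(2): n2:✗foll/b7/[q]
after 12 — recover(2): n2:foll/b7/[q]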